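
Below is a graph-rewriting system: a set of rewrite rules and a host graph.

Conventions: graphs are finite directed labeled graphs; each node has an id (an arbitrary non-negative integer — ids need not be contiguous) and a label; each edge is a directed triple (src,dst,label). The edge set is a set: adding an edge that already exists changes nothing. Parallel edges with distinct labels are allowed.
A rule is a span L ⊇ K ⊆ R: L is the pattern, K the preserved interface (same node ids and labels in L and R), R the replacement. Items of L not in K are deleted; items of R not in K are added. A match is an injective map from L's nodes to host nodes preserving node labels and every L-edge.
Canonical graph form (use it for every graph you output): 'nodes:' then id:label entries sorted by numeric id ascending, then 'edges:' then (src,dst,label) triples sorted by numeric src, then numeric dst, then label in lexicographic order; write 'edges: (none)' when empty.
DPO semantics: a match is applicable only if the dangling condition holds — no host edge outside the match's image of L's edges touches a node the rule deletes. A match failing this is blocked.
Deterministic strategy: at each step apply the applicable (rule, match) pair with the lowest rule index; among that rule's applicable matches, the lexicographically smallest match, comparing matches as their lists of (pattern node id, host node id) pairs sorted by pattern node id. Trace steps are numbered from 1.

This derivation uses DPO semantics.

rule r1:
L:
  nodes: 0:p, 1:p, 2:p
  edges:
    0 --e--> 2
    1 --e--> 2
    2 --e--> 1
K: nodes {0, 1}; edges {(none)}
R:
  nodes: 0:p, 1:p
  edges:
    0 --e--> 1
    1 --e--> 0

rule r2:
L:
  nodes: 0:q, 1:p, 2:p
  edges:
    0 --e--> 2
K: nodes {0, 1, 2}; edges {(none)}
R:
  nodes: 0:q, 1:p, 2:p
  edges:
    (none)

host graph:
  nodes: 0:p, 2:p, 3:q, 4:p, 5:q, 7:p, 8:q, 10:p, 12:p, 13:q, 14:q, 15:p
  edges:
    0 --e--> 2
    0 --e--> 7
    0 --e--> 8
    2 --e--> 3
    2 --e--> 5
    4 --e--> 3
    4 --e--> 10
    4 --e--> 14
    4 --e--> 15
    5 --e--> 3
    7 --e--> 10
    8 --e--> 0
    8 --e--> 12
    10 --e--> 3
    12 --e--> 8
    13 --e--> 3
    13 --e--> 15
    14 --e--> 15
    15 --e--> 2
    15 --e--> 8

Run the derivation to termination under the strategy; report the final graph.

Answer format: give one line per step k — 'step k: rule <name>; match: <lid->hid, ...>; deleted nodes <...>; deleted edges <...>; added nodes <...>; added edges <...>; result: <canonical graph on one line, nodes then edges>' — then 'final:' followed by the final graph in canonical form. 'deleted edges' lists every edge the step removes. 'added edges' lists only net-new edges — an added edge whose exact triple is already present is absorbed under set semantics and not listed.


step 1: rule r2; match: 0->8, 1->0, 2->12; deleted nodes (none); deleted edges (8,12,e); added nodes (none); added edges (none); result: nodes: 0:p, 2:p, 3:q, 4:p, 5:q, 7:p, 8:q, 10:p, 12:p, 13:q, 14:q, 15:p edges: (0,2,e); (0,7,e); (0,8,e); (2,3,e); (2,5,e); (4,3,e); (4,10,e); (4,14,e); (4,15,e); (5,3,e); (7,10,e); (8,0,e); (10,3,e); (12,8,e); (13,3,e); (13,15,e); (14,15,e); (15,2,e); (15,8,e)
step 2: rule r2; match: 0->8, 1->2, 2->0; deleted nodes (none); deleted edges (8,0,e); added nodes (none); added edges (none); result: nodes: 0:p, 2:p, 3:q, 4:p, 5:q, 7:p, 8:q, 10:p, 12:p, 13:q, 14:q, 15:p edges: (0,2,e); (0,7,e); (0,8,e); (2,3,e); (2,5,e); (4,3,e); (4,10,e); (4,14,e); (4,15,e); (5,3,e); (7,10,e); (10,3,e); (12,8,e); (13,3,e); (13,15,e); (14,15,e); (15,2,e); (15,8,e)
step 3: rule r2; match: 0->13, 1->0, 2->15; deleted nodes (none); deleted edges (13,15,e); added nodes (none); added edges (none); result: nodes: 0:p, 2:p, 3:q, 4:p, 5:q, 7:p, 8:q, 10:p, 12:p, 13:q, 14:q, 15:p edges: (0,2,e); (0,7,e); (0,8,e); (2,3,e); (2,5,e); (4,3,e); (4,10,e); (4,14,e); (4,15,e); (5,3,e); (7,10,e); (10,3,e); (12,8,e); (13,3,e); (14,15,e); (15,2,e); (15,8,e)
step 4: rule r2; match: 0->14, 1->0, 2->15; deleted nodes (none); deleted edges (14,15,e); added nodes (none); added edges (none); result: nodes: 0:p, 2:p, 3:q, 4:p, 5:q, 7:p, 8:q, 10:p, 12:p, 13:q, 14:q, 15:p edges: (0,2,e); (0,7,e); (0,8,e); (2,3,e); (2,5,e); (4,3,e); (4,10,e); (4,14,e); (4,15,e); (5,3,e); (7,10,e); (10,3,e); (12,8,e); (13,3,e); (15,2,e); (15,8,e)
final:
nodes: 0:p, 2:p, 3:q, 4:p, 5:q, 7:p, 8:q, 10:p, 12:p, 13:q, 14:q, 15:p
edges: (0,2,e); (0,7,e); (0,8,e); (2,3,e); (2,5,e); (4,3,e); (4,10,e); (4,14,e); (4,15,e); (5,3,e); (7,10,e); (10,3,e); (12,8,e); (13,3,e); (15,2,e); (15,8,e)


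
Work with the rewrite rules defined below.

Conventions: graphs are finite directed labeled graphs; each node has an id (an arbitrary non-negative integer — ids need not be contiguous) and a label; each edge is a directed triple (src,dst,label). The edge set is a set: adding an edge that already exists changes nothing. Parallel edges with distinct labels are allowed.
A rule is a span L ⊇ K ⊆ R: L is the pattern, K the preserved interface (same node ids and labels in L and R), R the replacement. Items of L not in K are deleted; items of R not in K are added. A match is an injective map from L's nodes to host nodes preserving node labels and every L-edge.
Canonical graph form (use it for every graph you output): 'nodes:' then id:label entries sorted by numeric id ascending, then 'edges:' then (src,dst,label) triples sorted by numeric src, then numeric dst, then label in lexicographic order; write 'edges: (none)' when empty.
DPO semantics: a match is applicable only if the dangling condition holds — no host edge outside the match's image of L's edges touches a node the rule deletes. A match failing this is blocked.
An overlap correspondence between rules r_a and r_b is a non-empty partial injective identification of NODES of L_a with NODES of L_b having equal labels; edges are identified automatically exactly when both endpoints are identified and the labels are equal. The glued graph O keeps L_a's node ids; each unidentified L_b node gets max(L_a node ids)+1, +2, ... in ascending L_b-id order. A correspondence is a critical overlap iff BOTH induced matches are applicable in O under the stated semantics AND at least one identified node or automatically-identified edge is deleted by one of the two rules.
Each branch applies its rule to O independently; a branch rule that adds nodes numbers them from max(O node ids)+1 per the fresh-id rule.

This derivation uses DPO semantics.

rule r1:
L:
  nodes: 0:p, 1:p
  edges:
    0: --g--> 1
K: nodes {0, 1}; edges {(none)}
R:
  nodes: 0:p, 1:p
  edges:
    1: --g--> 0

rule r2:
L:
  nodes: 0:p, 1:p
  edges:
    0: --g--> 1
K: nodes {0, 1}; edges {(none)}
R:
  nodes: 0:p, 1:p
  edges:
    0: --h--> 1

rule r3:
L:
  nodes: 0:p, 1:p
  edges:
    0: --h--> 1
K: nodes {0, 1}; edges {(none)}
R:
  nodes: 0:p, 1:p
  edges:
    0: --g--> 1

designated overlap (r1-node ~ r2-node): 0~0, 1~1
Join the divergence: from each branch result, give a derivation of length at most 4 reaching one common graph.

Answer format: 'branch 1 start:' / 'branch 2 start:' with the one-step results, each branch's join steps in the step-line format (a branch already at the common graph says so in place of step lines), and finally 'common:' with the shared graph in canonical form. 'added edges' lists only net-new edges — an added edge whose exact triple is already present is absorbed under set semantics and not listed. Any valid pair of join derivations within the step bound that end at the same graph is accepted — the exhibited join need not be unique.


branch 1 start:
nodes: 0:p, 1:p
edges: (1,0,g)
branch 2 start:
nodes: 0:p, 1:p
edges: (0,1,h)
branch 1 step 1: rule r1; match: 0->1, 1->0; deleted nodes (none); deleted edges (1,0,g); added nodes (none); added edges (0,1,g); result: nodes: 0:p, 1:p edges: (0,1,g)
branch 2 step 1: rule r3; match: 0->0, 1->1; deleted nodes (none); deleted edges (0,1,h); added nodes (none); added edges (0,1,g); result: nodes: 0:p, 1:p edges: (0,1,g)
common:
nodes: 0:p, 1:p
edges: (0,1,g)


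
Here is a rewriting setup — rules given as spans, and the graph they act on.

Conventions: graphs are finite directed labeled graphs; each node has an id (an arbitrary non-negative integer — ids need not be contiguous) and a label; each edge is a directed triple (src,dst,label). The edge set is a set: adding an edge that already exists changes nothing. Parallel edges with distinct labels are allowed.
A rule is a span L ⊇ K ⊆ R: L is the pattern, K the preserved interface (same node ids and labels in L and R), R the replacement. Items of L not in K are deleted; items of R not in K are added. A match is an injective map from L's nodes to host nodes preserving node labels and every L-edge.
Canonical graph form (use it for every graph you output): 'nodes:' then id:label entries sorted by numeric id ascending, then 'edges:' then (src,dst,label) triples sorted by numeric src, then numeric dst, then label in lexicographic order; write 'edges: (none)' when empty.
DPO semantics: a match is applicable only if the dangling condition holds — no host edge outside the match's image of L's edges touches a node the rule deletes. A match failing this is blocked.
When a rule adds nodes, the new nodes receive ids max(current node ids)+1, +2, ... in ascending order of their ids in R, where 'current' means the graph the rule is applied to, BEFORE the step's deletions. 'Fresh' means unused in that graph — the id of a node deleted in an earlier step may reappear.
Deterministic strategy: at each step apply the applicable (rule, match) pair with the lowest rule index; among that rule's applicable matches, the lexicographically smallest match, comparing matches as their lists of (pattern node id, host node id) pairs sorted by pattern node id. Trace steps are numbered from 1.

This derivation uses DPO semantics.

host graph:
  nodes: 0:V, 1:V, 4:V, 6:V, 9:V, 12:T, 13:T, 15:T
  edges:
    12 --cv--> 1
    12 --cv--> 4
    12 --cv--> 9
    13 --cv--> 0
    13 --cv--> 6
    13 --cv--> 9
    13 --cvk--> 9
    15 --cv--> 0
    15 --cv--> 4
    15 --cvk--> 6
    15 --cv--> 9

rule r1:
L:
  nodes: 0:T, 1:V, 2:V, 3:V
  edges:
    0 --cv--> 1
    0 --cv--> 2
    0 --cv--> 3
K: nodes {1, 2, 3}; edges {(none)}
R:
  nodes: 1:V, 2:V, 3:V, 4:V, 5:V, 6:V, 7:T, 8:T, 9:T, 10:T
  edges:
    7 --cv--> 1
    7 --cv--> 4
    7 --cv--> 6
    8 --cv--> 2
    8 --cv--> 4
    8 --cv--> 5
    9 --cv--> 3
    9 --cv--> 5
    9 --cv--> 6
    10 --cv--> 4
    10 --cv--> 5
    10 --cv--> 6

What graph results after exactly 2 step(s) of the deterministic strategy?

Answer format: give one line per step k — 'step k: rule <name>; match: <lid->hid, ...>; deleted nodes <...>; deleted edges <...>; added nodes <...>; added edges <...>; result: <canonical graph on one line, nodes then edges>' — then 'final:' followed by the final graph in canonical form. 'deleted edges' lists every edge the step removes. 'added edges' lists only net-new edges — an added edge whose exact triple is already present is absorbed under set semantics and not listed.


step 1: rule r1; match: 0->12, 1->1, 2->4, 3->9; deleted nodes 12; deleted edges (12,1,cv); (12,4,cv); (12,9,cv); added nodes 16, 17, 18, 19, 20, 21, 22; added edges (19,1,cv); (19,16,cv); (19,18,cv); (20,4,cv); (20,16,cv); (20,17,cv); (21,9,cv); (21,17,cv); (21,18,cv); (22,16,cv); (22,17,cv); (22,18,cv); result: nodes: 0:V, 1:V, 4:V, 6:V, 9:V, 13:T, 15:T, 16:V, 17:V, 18:V, 19:T, 20:T, 21:T, 22:T edges: (13,0,cv); (13,6,cv); (13,9,cv); (13,9,cvk); (15,0,cv); (15,4,cv); (15,6,cvk); (15,9,cv); (19,1,cv); (19,16,cv); (19,18,cv); (20,4,cv); (20,16,cv); (20,17,cv); (21,9,cv); (21,17,cv); (21,18,cv); (22,16,cv); (22,17,cv); (22,18,cv)
step 2: rule r1; match: 0->19, 1->1, 2->16, 3->18; deleted nodes 19; deleted edges (19,1,cv); (19,16,cv); (19,18,cv); added nodes 23, 24, 25, 26, 27, 28, 29; added edges (26,1,cv); (26,23,cv); (26,25,cv); (27,16,cv); (27,23,cv); (27,24,cv); (28,18,cv); (28,24,cv); (28,25,cv); (29,23,cv); (29,24,cv); (29,25,cv); result: nodes: 0:V, 1:V, 4:V, 6:V, 9:V, 13:T, 15:T, 16:V, 17:V, 18:V, 20:T, 21:T, 22:T, 23:V, 24:V, 25:V, 26:T, 27:T, 28:T, 29:T edges: (13,0,cv); (13,6,cv); (13,9,cv); (13,9,cvk); (15,0,cv); (15,4,cv); (15,6,cvk); (15,9,cv); (20,4,cv); (20,16,cv); (20,17,cv); (21,9,cv); (21,17,cv); (21,18,cv); (22,16,cv); (22,17,cv); (22,18,cv); (26,1,cv); (26,23,cv); (26,25,cv); (27,16,cv); (27,23,cv); (27,24,cv); (28,18,cv); (28,24,cv); (28,25,cv); (29,23,cv); (29,24,cv); (29,25,cv)
final:
nodes: 0:V, 1:V, 4:V, 6:V, 9:V, 13:T, 15:T, 16:V, 17:V, 18:V, 20:T, 21:T, 22:T, 23:V, 24:V, 25:V, 26:T, 27:T, 28:T, 29:T
edges: (13,0,cv); (13,6,cv); (13,9,cv); (13,9,cvk); (15,0,cv); (15,4,cv); (15,6,cvk); (15,9,cv); (20,4,cv); (20,16,cv); (20,17,cv); (21,9,cv); (21,17,cv); (21,18,cv); (22,16,cv); (22,17,cv); (22,18,cv); (26,1,cv); (26,23,cv); (26,25,cv); (27,16,cv); (27,23,cv); (27,24,cv); (28,18,cv); (28,24,cv); (28,25,cv); (29,23,cv); (29,24,cv); (29,25,cv)


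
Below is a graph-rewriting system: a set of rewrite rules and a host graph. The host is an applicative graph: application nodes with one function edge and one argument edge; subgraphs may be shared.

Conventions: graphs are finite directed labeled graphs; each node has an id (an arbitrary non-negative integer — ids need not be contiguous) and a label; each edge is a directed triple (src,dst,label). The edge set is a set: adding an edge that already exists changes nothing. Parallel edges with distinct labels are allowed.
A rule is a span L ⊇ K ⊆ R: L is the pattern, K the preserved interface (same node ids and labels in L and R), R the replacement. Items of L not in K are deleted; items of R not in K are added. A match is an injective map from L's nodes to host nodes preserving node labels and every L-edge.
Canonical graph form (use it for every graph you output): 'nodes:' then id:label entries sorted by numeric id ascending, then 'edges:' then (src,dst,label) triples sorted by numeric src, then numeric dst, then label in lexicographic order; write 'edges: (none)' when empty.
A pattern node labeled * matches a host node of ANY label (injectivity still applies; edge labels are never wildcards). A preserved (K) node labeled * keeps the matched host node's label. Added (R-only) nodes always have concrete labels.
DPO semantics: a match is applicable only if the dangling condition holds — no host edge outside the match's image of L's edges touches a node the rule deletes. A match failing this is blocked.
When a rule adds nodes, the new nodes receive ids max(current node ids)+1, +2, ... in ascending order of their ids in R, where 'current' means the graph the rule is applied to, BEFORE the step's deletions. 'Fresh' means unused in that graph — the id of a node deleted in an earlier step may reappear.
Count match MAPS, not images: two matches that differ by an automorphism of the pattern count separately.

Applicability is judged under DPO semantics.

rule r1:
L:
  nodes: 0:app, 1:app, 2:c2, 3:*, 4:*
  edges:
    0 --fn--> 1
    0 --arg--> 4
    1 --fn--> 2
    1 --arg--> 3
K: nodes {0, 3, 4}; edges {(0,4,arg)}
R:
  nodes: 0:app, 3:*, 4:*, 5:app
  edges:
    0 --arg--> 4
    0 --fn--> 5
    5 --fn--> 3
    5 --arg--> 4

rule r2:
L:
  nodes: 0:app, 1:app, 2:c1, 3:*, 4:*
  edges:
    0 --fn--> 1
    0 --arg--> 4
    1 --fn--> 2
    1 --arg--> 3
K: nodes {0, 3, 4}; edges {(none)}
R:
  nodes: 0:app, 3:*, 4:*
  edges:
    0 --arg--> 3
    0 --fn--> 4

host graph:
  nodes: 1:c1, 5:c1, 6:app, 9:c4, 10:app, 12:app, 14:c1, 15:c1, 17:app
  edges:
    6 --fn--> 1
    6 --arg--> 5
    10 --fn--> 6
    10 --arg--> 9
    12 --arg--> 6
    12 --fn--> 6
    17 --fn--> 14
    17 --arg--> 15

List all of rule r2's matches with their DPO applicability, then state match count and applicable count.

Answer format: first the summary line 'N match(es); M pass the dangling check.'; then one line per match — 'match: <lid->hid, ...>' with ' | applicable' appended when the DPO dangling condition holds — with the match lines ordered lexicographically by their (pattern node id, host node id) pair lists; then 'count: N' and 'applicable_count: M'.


1 match(es); 0 pass the dangling check.
match: 0->10, 1->6, 2->1, 3->5, 4->9
count: 1
applicable_count: 0


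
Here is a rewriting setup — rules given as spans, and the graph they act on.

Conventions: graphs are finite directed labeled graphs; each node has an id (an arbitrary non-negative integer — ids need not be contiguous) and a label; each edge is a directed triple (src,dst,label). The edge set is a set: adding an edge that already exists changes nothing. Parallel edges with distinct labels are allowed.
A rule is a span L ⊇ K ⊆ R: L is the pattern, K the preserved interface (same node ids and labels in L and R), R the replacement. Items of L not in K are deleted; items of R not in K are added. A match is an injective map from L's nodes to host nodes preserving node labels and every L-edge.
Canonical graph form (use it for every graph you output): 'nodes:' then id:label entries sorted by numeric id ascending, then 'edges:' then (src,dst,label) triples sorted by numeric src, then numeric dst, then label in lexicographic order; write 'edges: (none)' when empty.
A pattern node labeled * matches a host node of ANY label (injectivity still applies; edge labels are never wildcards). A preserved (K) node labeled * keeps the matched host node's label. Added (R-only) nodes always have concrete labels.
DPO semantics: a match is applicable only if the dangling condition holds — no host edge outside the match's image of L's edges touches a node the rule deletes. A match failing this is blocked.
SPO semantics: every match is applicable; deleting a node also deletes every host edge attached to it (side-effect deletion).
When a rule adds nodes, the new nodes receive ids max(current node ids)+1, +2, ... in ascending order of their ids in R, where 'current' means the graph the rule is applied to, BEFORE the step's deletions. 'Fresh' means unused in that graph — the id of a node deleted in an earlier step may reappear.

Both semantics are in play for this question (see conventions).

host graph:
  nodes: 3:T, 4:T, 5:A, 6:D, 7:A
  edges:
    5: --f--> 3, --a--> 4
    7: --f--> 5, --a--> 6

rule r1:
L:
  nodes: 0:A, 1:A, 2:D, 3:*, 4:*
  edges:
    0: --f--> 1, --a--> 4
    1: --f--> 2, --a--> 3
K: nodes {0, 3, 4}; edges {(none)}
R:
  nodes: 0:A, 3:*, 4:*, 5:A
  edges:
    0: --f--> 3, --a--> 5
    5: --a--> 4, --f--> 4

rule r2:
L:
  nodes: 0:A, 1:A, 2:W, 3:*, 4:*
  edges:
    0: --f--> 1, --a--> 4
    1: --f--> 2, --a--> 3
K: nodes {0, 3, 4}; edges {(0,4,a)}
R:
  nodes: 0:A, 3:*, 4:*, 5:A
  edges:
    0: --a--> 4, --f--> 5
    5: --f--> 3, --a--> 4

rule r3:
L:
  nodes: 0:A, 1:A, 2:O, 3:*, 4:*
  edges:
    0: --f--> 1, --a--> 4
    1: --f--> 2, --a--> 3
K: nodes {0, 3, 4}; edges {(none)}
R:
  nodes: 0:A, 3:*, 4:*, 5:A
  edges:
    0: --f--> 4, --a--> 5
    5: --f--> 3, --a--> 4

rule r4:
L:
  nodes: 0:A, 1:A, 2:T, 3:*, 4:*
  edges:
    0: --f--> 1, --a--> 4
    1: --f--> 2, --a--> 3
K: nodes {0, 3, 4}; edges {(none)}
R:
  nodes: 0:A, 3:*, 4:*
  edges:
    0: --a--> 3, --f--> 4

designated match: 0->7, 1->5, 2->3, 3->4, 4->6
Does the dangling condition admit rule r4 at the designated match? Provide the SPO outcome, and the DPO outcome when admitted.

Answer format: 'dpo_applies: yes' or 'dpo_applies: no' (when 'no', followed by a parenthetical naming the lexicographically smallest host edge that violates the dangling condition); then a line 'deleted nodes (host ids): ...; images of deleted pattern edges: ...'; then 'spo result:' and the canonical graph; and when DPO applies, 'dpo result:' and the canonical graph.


dpo_applies: yes
deleted nodes (host ids): 3, 5; images of deleted pattern edges: (5,3,f); (5,4,a); (7,5,f); (7,6,a)
spo result:
nodes: 4:T, 6:D, 7:A
edges: (7,4,a); (7,6,f)
dpo result:
nodes: 4:T, 6:D, 7:A
edges: (7,4,a); (7,6,f)


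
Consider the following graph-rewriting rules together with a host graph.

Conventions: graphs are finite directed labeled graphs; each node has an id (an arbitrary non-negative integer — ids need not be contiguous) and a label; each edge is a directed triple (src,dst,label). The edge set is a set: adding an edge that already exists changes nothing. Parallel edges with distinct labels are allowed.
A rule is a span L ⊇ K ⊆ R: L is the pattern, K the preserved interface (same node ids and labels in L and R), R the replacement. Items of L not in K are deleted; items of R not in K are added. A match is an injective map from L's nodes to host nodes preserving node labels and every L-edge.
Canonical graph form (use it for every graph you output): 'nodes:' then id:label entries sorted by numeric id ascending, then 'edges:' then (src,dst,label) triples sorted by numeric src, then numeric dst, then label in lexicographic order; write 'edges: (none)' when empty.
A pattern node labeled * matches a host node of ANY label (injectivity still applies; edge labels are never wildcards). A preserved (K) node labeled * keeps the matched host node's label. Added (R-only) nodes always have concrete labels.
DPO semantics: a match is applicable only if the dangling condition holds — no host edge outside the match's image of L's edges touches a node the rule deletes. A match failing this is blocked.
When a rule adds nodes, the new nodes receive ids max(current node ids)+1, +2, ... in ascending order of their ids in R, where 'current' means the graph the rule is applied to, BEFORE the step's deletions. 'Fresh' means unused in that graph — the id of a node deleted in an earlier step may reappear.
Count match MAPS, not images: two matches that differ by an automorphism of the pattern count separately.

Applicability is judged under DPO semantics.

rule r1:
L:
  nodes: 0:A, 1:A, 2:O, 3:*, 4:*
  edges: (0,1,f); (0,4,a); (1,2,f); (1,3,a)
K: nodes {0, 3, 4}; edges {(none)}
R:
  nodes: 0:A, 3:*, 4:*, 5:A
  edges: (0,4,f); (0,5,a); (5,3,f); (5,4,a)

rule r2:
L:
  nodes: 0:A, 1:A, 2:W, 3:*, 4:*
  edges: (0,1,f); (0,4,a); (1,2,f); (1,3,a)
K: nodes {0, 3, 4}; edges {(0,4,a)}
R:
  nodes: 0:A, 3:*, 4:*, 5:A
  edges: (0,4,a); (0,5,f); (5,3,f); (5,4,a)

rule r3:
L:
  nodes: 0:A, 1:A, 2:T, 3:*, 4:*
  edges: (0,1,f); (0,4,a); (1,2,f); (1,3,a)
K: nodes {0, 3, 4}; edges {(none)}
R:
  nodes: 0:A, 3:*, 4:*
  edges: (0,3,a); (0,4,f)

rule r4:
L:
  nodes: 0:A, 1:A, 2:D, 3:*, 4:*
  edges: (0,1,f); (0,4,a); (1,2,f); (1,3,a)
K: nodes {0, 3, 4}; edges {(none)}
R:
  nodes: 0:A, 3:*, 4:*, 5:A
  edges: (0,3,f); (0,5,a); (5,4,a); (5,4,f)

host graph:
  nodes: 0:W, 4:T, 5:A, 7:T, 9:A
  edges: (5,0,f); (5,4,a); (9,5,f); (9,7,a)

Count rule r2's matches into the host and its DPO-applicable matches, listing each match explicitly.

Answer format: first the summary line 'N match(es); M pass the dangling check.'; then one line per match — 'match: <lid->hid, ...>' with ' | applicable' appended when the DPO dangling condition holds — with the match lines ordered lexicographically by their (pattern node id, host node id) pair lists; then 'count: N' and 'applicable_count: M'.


1 match(es); 1 pass the dangling check.
match: 0->9, 1->5, 2->0, 3->4, 4->7 | applicable
count: 1
applicable_count: 1


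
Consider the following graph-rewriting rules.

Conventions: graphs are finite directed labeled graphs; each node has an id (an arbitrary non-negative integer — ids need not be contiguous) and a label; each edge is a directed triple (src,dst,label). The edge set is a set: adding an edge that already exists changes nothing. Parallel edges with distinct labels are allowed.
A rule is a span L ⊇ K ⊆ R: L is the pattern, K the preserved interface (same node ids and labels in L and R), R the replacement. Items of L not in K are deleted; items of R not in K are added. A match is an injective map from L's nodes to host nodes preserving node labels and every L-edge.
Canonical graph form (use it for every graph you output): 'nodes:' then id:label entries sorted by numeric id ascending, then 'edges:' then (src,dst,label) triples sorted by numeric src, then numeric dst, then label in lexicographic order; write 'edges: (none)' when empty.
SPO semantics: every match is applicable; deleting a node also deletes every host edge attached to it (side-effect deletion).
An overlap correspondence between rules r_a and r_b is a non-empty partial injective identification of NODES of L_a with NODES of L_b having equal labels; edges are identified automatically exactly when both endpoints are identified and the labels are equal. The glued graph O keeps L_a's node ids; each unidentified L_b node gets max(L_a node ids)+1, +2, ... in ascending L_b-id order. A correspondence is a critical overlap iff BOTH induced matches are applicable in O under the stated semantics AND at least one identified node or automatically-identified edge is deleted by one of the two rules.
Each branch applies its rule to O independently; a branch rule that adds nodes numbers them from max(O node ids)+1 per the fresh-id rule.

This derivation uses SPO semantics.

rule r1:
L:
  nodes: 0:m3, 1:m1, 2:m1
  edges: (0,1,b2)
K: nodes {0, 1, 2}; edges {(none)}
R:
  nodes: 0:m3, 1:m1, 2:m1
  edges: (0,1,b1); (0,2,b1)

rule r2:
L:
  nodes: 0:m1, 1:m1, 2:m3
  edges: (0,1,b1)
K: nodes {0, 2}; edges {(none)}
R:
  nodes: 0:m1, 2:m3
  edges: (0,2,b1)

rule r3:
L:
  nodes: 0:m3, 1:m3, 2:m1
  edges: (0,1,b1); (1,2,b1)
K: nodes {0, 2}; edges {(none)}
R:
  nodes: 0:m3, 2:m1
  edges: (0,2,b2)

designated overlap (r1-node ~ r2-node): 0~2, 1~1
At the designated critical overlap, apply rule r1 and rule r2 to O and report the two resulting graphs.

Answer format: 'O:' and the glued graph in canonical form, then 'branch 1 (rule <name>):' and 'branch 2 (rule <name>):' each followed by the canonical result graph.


O:
nodes: 0:m3, 1:m1, 2:m1, 3:m1
edges: (0,1,b2); (3,1,b1)
branch 1 (rule r1):
nodes: 0:m3, 1:m1, 2:m1, 3:m1
edges: (0,1,b1); (0,2,b1); (3,1,b1)
branch 2 (rule r2):
nodes: 0:m3, 2:m1, 3:m1
edges: (3,0,b1)


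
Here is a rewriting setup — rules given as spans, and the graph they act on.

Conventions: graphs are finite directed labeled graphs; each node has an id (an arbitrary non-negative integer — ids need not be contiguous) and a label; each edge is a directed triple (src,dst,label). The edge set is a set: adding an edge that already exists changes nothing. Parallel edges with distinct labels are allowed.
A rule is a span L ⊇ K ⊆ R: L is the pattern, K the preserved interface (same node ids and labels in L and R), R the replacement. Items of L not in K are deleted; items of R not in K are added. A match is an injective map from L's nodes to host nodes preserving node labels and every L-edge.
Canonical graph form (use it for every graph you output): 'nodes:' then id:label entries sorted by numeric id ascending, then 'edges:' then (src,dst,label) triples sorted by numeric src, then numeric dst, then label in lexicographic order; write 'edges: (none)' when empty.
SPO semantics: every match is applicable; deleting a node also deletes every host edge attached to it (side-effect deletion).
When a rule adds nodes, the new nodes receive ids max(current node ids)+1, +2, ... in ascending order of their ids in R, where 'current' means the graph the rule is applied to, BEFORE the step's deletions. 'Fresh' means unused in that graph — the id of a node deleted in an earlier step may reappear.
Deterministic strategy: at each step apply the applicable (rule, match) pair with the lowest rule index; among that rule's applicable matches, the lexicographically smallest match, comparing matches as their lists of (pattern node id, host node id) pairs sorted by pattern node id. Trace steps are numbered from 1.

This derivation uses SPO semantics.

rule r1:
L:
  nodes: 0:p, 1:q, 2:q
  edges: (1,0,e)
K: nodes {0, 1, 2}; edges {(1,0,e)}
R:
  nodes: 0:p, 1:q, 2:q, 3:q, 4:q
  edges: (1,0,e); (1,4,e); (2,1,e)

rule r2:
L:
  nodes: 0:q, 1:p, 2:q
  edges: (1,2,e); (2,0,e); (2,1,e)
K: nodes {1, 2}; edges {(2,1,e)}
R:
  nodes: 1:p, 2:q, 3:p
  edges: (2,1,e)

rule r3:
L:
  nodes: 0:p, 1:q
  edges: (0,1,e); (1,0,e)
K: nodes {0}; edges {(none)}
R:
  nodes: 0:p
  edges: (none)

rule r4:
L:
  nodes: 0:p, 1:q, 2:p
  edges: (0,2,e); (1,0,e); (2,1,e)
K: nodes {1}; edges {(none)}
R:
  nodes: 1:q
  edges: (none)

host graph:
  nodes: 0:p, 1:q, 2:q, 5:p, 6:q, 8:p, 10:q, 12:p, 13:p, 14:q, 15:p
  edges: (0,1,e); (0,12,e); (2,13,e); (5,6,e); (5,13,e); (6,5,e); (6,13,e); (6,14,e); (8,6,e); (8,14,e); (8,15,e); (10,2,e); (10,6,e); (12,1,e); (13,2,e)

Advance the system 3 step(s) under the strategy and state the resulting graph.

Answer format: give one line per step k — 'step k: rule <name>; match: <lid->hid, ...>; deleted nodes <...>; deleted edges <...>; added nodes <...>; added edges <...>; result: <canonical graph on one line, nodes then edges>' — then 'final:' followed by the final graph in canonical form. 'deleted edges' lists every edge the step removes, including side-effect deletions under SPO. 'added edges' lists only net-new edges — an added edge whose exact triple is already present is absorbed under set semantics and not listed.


step 1: rule r1; match: 0->5, 1->6, 2->1; deleted nodes (none); deleted edges (none); added nodes 16, 17; added edges (1,6,e); (6,17,e); result: nodes: 0:p, 1:q, 2:q, 5:p, 6:q, 8:p, 10:q, 12:p, 13:p, 14:q, 15:p, 16:q, 17:q edges: (0,1,e); (0,12,e); (1,6,e); (2,13,e); (5,6,e); (5,13,e); (6,5,e); (6,13,e); (6,14,e); (6,17,e); (8,6,e); (8,14,e); (8,15,e); (10,2,e); (10,6,e); (12,1,e); (13,2,e)
step 2: rule r1; match: 0->5, 1->6, 2->1; deleted nodes (none); deleted edges (none); added nodes 18, 19; added edges (6,19,e); result: nodes: 0:p, 1:q, 2:q, 5:p, 6:q, 8:p, 10:q, 12:p, 13:p, 14:q, 15:p, 16:q, 17:q, 18:q, 19:q edges: (0,1,e); (0,12,e); (1,6,e); (2,13,e); (5,6,e); (5,13,e); (6,5,e); (6,13,e); (6,14,e); (6,17,e); (6,19,e); (8,6,e); (8,14,e); (8,15,e); (10,2,e); (10,6,e); (12,1,e); (13,2,e)
step 3: rule r1; match: 0->5, 1->6, 2->1; deleted nodes (none); deleted edges (none); added nodes 20, 21; added edges (6,21,e); result: nodes: 0:p, 1:q, 2:q, 5:p, 6:q, 8:p, 10:q, 12:p, 13:p, 14:q, 15:p, 16:q, 17:q, 18:q, 19:q, 20:q, 21:q edges: (0,1,e); (0,12,e); (1,6,e); (2,13,e); (5,6,e); (5,13,e); (6,5,e); (6,13,e); (6,14,e); (6,17,e); (6,19,e); (6,21,e); (8,6,e); (8,14,e); (8,15,e); (10,2,e); (10,6,e); (12,1,e); (13,2,e)
final:
nodes: 0:p, 1:q, 2:q, 5:p, 6:q, 8:p, 10:q, 12:p, 13:p, 14:q, 15:p, 16:q, 17:q, 18:q, 19:q, 20:q, 21:q
edges: (0,1,e); (0,12,e); (1,6,e); (2,13,e); (5,6,e); (5,13,e); (6,5,e); (6,13,e); (6,14,e); (6,17,e); (6,19,e); (6,21,e); (8,6,e); (8,14,e); (8,15,e); (10,2,e); (10,6,e); (12,1,e); (13,2,e)


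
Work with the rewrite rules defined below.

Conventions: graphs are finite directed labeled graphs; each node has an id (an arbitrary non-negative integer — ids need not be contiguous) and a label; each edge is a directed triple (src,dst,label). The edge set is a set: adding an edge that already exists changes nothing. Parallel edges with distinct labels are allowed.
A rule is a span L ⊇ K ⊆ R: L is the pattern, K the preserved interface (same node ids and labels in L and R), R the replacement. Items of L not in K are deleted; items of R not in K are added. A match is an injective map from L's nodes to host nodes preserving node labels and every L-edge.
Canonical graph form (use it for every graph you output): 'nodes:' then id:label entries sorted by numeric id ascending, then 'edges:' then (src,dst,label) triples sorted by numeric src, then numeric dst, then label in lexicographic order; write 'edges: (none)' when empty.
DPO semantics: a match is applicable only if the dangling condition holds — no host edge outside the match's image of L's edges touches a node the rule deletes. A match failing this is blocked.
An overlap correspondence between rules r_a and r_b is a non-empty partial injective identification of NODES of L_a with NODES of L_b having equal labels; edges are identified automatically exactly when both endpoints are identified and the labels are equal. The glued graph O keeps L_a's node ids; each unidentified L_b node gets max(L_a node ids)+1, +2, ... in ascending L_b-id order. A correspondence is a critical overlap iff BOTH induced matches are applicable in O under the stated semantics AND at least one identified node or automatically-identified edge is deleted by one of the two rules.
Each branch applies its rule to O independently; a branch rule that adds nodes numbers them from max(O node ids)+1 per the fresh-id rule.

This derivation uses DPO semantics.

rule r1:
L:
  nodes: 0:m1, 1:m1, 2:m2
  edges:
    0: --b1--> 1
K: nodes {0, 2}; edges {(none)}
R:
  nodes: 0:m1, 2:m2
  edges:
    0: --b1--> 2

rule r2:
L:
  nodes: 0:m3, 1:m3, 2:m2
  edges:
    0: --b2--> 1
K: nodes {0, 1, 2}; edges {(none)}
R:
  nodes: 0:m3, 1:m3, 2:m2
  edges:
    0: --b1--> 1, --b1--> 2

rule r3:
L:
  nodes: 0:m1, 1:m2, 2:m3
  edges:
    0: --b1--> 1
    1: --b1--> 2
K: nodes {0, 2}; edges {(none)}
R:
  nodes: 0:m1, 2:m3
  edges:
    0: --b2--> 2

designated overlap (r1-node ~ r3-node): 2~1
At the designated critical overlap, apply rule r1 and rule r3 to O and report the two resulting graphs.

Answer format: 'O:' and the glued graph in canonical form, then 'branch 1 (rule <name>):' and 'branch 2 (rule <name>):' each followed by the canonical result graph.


O:
nodes: 0:m1, 1:m1, 2:m2, 3:m1, 4:m3
edges: (0,1,b1); (2,4,b1); (3,2,b1)
branch 1 (rule r1):
nodes: 0:m1, 2:m2, 3:m1, 4:m3
edges: (0,2,b1); (2,4,b1); (3,2,b1)
branch 2 (rule r3):
nodes: 0:m1, 1:m1, 3:m1, 4:m3
edges: (0,1,b1); (3,4,b2)


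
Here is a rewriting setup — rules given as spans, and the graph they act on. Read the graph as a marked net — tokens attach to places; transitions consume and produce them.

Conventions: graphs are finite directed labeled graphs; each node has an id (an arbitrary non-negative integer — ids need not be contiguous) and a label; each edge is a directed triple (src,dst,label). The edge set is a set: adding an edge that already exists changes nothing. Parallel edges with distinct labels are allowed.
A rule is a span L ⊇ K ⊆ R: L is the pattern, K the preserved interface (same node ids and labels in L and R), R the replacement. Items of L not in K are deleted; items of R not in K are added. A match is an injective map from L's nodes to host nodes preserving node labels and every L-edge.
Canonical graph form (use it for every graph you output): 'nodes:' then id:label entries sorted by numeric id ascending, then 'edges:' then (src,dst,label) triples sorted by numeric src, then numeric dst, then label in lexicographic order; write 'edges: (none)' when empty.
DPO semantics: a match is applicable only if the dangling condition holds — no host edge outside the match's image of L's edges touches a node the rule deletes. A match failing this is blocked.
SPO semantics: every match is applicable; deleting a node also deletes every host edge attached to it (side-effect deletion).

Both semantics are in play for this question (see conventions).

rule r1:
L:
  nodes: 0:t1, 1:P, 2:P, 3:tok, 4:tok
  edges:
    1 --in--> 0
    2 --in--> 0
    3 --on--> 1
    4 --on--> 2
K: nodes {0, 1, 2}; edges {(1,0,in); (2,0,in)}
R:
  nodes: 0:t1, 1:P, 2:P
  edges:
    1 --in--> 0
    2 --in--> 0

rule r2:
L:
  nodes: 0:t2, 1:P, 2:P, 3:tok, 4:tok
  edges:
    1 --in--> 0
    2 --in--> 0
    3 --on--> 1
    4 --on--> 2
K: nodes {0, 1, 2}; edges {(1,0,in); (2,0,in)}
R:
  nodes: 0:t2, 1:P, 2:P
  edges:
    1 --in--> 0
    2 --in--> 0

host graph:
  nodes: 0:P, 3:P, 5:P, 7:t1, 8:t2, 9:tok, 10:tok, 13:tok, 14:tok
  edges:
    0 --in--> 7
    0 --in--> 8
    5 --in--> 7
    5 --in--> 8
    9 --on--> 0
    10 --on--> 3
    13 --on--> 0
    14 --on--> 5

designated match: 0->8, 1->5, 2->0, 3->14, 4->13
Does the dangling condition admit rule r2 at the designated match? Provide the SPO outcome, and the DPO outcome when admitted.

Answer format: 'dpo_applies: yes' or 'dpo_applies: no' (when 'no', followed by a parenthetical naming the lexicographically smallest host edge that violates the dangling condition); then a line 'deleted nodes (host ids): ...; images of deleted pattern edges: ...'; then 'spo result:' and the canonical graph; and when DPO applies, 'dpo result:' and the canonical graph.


dpo_applies: yes
deleted nodes (host ids): 13, 14; images of deleted pattern edges: (13,0,on); (14,5,on)
spo result:
nodes: 0:P, 3:P, 5:P, 7:t1, 8:t2, 9:tok, 10:tok
edges: (0,7,in); (0,8,in); (5,7,in); (5,8,in); (9,0,on); (10,3,on)
dpo result:
nodes: 0:P, 3:P, 5:P, 7:t1, 8:t2, 9:tok, 10:tok
edges: (0,7,in); (0,8,in); (5,7,in); (5,8,in); (9,0,on); (10,3,on)


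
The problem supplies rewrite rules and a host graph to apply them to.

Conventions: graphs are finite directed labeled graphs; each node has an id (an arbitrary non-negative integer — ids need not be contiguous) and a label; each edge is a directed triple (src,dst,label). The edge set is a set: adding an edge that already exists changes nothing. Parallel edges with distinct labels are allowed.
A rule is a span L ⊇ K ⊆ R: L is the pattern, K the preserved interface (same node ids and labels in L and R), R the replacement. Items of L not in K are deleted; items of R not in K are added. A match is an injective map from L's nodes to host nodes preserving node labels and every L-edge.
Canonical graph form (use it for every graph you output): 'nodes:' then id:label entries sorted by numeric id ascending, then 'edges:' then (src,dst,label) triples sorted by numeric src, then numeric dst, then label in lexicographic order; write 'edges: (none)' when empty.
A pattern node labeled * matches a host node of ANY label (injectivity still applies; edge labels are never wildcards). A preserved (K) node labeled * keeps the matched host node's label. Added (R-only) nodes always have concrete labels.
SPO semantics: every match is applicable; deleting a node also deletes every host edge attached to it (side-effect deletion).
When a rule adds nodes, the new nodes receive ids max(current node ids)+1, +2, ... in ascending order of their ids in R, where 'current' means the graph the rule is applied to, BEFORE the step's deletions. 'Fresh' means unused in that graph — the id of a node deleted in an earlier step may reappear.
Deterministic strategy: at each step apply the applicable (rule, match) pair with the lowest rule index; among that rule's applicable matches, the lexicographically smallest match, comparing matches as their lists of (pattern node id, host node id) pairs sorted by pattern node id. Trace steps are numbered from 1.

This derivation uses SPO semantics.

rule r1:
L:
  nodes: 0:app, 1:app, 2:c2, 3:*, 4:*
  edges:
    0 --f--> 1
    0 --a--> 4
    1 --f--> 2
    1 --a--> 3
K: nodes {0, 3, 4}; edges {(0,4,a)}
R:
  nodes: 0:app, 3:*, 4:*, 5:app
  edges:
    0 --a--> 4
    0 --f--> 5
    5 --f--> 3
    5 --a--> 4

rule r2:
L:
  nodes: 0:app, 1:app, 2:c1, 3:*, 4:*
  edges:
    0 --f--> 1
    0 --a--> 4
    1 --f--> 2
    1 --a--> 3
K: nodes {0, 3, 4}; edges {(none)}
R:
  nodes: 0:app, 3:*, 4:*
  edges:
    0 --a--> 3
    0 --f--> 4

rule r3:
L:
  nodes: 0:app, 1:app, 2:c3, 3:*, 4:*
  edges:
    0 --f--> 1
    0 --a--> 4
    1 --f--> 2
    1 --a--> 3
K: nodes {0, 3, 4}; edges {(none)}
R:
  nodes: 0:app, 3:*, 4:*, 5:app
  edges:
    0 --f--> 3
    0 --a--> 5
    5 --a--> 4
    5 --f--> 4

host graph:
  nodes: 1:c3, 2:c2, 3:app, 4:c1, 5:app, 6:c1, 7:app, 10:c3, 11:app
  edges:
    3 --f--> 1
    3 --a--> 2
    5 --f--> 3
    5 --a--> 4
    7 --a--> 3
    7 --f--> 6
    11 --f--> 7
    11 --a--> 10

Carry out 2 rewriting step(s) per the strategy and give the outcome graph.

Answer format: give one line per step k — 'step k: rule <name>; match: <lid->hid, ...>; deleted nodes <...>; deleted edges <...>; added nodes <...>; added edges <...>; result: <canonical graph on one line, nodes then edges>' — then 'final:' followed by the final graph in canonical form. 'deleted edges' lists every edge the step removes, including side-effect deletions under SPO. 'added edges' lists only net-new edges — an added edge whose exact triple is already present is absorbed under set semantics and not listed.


step 1: rule r2; match: 0->11, 1->7, 2->6, 3->3, 4->10; deleted nodes 6, 7; deleted edges (7,3,a); (7,6,f); (11,7,f); (11,10,a); added nodes (none); added edges (11,3,a); (11,10,f); result: nodes: 1:c3, 2:c2, 3:app, 4:c1, 5:app, 10:c3, 11:app edges: (3,1,f); (3,2,a); (5,3,f); (5,4,a); (11,3,a); (11,10,f)
step 2: rule r3; match: 0->5, 1->3, 2->1, 3->2, 4->4; deleted nodes 1, 3; deleted edges (3,1,f); (3,2,a); (5,3,f); (5,4,a); (11,3,a); added nodes 12; added edges (5,2,f); (5,12,a); (12,4,a); (12,4,f); result: nodes: 2:c2, 4:c1, 5:app, 10:c3, 11:app, 12:app edges: (5,2,f); (5,12,a); (11,10,f); (12,4,a); (12,4,f)
final:
nodes: 2:c2, 4:c1, 5:app, 10:c3, 11:app, 12:app
edges: (5,2,f); (5,12,a); (11,10,f); (12,4,a); (12,4,f)
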